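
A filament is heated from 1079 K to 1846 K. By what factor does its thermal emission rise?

P ∝ T⁴, so the ratio is (1846/1079)⁴ = (1.711)⁴ = 8.57.

ratio ≈ 8.57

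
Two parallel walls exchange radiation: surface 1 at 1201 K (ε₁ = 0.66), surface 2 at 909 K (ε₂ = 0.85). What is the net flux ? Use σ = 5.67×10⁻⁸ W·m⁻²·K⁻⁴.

For two large parallel gray plates, q = σ(T₁⁴ − T₂⁴) / (1/ε₁ + 1/ε₂ − 1).
1/ε₁ + 1/ε₂ − 1 = 1/0.66 + 1/0.85 − 1 = 1.692.
T₁⁴ − T₂⁴ = 2.08×10^12 − 6.83×10^11 = 1.40×10^12 K⁴.
q = 5.67×10⁻⁸ × 1.40×10^12 / 1.692 = 46900 W/m².

q ≈ 46900 W/m²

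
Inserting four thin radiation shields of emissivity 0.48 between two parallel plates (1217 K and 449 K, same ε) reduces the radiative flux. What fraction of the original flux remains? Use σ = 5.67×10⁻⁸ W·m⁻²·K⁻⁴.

ratio ≈ 0.200

With N identical shields there are N+1 = 5 gaps in series, each with the same radiative resistance, so the flux falls to 1/(N+1) of its unshielded value.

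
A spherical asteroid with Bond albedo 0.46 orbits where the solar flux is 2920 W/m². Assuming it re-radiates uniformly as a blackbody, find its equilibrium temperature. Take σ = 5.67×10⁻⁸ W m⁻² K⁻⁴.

T ≈ 289 K

Power absorbed = (1−a)S·πR²; power emitted = 4πR²σT⁴. Equating and cancelling πR²:
T = ((1−a)S / 4σ)^(1/4) = (1580 / (4 × 5.67×10⁻⁸))^(1/4) = (6.95×10^9)^(1/4).
T = 289 K.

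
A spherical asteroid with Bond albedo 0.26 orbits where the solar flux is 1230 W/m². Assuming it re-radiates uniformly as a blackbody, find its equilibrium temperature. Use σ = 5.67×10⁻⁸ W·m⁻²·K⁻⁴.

Power absorbed = (1−a)S·πR²; power emitted = 4πR²σT⁴. Equating and cancelling πR²:
T = ((1−a)S / 4σ)^(1/4) = (910 / (4 × 5.67×10⁻⁸))^(1/4) = (4.01×10^9)^(1/4).
T = 252 K.

T ≈ 252 K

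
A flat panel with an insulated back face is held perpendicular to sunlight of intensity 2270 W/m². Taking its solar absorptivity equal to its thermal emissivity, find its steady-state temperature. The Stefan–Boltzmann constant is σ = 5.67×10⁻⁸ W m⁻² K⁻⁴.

Absorbed flux αS = emitted flux εσT⁴ (one radiating face); with α = ε, T = (S/σ)^(1/4).
T = (2270 / 5.67×10⁻⁸)^(1/4) = (4.00×10^10)^(1/4).
T = 447 K.

T ≈ 447 K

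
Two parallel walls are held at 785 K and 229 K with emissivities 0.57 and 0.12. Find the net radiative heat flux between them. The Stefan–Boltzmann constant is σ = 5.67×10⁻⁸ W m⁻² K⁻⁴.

q ≈ 2350 W/m²

For two large parallel gray plates, q = σ(T₁⁴ − T₂⁴) / (1/ε₁ + 1/ε₂ − 1).
1/ε₁ + 1/ε₂ − 1 = 1/0.57 + 1/0.12 − 1 = 9.088.
T₁⁴ − T₂⁴ = 3.80×10^11 − 2.75×10^9 = 3.77×10^11 K⁴.
q = 5.67×10⁻⁸ × 3.77×10^11 / 9.088 = 2350 W/m².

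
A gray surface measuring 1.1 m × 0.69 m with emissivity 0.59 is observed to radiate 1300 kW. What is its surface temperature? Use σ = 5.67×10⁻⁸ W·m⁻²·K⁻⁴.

A = 1.1 × 0.69 = 0.759 m².
From P = εσAT⁴, T = (P / εσA)^(1/4) = (1.30×10^6 / (0.59 × 5.67×10⁻⁸ × 0.759))^(1/4).
T = (5.12×10^13)^(1/4) = 2670 K.

T ≈ 2670 K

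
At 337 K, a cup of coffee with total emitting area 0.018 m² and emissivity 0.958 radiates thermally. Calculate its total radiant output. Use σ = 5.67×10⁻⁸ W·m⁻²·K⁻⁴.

Stefan–Boltzmann: P = εσAT⁴ = 0.958 × 5.67×10⁻⁸ × 0.0180 × (337)⁴ = 0.958 × 5.67×10⁻⁸ × 0.0180 × 1.29×10^10.
P = 12.6 W.

P ≈ 12.6 W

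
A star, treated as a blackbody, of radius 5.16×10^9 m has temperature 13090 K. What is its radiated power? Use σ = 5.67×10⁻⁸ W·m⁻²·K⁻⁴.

P ≈ 5.57×10^29 W

A = 4πr² = 4π × (5.16×10^9)² = 3.35×10^20 m².
P = σAT⁴ = 5.67×10⁻⁸ × 3.35×10^20 × (13090)⁴ = 5.67×10⁻⁸ × 3.35×10^20 × 2.94×10^16.
P = 5.57×10^29 W.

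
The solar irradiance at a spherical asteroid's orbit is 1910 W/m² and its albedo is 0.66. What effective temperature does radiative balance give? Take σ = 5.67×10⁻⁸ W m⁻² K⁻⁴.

T ≈ 231 K

Power absorbed = (1−a)S·πR²; power emitted = 4πR²σT⁴. Equating and cancelling πR²:
T = ((1−a)S / 4σ)^(1/4) = (649 / (4 × 5.67×10⁻⁸))^(1/4) = (2.86×10^9)^(1/4).
T = 231 K.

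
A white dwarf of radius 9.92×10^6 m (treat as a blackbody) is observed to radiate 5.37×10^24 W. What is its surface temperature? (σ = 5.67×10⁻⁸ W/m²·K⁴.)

T ≈ 16600 K

A = 4πr² = 4π × (9.92×10^6)² = 1.24×10^15 m².
From P = σAT⁴, T = (P / σA)^(1/4) = (5.37×10^24 / (5.67×10⁻⁸ × 1.24×10^15))^(1/4).
T = (7.66×10^16)^(1/4) = 16600 K.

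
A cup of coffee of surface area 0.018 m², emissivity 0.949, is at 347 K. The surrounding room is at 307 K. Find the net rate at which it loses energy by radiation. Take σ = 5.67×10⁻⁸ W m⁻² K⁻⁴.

Q ≈ 5.44 W

Q = εσA(T⁴ − T_s⁴). T⁴ − T_s⁴ = (347)⁴ − (307)⁴ = 1.45×10^10 − 8.88×10^9 = 5.62×10^9 K⁴.
Q = 0.949 × 5.67×10⁻⁸ × 0.0180 × 5.62×10^9 = 5.44 W.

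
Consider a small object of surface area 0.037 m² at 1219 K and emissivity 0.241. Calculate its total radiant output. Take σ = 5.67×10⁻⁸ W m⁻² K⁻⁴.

P ≈ 1120 W

Stefan–Boltzmann: P = εσAT⁴ = 0.241 × 5.67×10⁻⁸ × 0.0370 × (1219)⁴ = 0.241 × 5.67×10⁻⁸ × 0.0370 × 2.21×10^12.
P = 1120 W.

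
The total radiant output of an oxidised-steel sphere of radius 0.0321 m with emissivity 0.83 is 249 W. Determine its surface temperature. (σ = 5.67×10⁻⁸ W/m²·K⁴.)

T ≈ 800 K

A = 4πr² = 4π × (0.0321)² = 0.0129 m².
From P = εσAT⁴, T = (P / εσA)^(1/4) = (249 / (0.83 × 5.67×10⁻⁸ × 0.0129))^(1/4).
T = (4.09×10^11)^(1/4) = 800 K.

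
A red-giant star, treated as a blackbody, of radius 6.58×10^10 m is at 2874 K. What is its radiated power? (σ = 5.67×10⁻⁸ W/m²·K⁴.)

P ≈ 2.10×10^29 W

A = 4πr² = 4π × (6.58×10^10)² = 5.44×10^22 m².
P = σAT⁴ = 5.67×10⁻⁸ × 5.44×10^22 × (2874)⁴ = 5.67×10⁻⁸ × 5.44×10^22 × 6.82×10^13.
P = 2.10×10^29 W.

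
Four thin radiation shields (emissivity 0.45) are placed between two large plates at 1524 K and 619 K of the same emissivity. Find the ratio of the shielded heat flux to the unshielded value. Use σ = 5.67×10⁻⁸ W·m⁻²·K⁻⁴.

With N identical shields there are N+1 = 5 gaps in series, each with the same radiative resistance, so the flux falls to 1/(N+1) of its unshielded value.

ratio ≈ 0.200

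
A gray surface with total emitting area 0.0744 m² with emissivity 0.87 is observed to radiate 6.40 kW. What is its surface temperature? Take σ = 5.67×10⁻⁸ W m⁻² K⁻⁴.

T ≈ 1150 K

From P = εσAT⁴, T = (P / εσA)^(1/4) = (6400 / (0.87 × 5.67×10⁻⁸ × 0.0744))^(1/4).
T = (1.74×10^12)^(1/4) = 1150 K.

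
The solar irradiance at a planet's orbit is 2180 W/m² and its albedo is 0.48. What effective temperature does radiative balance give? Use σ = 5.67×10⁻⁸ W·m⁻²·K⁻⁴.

T ≈ 266 K

Power absorbed = (1−a)S·πR²; power emitted = 4πR²σT⁴. Equating and cancelling πR²:
T = ((1−a)S / 4σ)^(1/4) = (1130 / (4 × 5.67×10⁻⁸))^(1/4) = (5.00×10^9)^(1/4).
T = 266 K.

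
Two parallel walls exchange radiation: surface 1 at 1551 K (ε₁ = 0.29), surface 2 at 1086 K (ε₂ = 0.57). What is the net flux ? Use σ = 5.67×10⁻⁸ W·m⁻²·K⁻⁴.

q ≈ 59300 W/m²

For two large parallel gray plates, q = σ(T₁⁴ − T₂⁴) / (1/ε₁ + 1/ε₂ − 1).
1/ε₁ + 1/ε₂ − 1 = 1/0.29 + 1/0.57 − 1 = 4.203.
T₁⁴ − T₂⁴ = 5.79×10^12 − 1.39×10^12 = 4.40×10^12 K⁴.
q = 5.67×10⁻⁸ × 4.40×10^12 / 4.203 = 59300 W/m².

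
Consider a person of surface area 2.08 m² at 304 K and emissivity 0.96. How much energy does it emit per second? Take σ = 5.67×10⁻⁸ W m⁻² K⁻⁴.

Stefan–Boltzmann: P = εσAT⁴ = 0.96 × 5.67×10⁻⁸ × 2.08 × (304)⁴ = 0.96 × 5.67×10⁻⁸ × 2.08 × 8.54×10^9.
P = 967 W.

P ≈ 967 W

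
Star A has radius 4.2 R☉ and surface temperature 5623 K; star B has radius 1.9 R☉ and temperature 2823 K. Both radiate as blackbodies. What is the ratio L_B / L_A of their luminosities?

L_B/L_A ≈ 0.0130

L = 4πR²σT⁴ ∝ R²T⁴, so L_B/L_A = (1.9/4.2)² × (2823/5623)⁴ = 0.205 × 0.0635 = 0.0130.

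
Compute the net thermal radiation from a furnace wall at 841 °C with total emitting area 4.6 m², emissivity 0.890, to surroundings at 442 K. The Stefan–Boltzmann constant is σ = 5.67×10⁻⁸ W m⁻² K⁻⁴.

Convert: 841 °C = 1114 K.
Q = εσA(T⁴ − T_s⁴). T⁴ − T_s⁴ = (1114)⁴ − (442)⁴ = 1.54×10^12 − 3.82×10^10 = 1.50×10^12 K⁴.
Q = 0.890 × 5.67×10⁻⁸ × 4.60 × 1.50×10^12 = 3.49×10^5 W.

Q ≈ 3.49×10^5 W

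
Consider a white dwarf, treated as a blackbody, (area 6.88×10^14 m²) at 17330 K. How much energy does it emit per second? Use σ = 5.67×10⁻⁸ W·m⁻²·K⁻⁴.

P = σAT⁴ = 5.67×10⁻⁸ × 6.88×10^14 × (17330)⁴ = 5.67×10⁻⁸ × 6.88×10^14 × 9.02×10^16.
P = 3.52×10^24 W.

P ≈ 3.52×10^24 W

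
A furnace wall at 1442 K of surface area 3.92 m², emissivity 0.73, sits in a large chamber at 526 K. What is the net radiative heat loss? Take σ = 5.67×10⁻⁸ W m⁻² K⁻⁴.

Q = εσA(T⁴ − T_s⁴). T⁴ − T_s⁴ = (1442)⁴ − (526)⁴ = 4.32×10^12 − 7.65×10^10 = 4.25×10^12 K⁴.
Q = 0.73 × 5.67×10⁻⁸ × 3.92 × 4.25×10^12 = 6.89×10^5 W.

Q ≈ 6.89×10^5 W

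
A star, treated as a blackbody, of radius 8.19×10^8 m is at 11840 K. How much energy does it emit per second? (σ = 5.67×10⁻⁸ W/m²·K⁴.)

P ≈ 9.39×10^27 W

A = 4πr² = 4π × (8.19×10^8)² = 8.43×10^18 m².
P = σAT⁴ = 5.67×10⁻⁸ × 8.43×10^18 × (11840)⁴ = 5.67×10⁻⁸ × 8.43×10^18 × 1.97×10^16.
P = 9.39×10^27 W.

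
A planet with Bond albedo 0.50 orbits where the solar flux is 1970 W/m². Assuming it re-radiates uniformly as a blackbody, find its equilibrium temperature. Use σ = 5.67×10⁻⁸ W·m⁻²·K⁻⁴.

T ≈ 257 K

Power absorbed = (1−a)S·πR²; power emitted = 4πR²σT⁴. Equating and cancelling πR²:
T = ((1−a)S / 4σ)^(1/4) = (985 / (4 × 5.67×10⁻⁸))^(1/4) = (4.34×10^9)^(1/4).
T = 257 K.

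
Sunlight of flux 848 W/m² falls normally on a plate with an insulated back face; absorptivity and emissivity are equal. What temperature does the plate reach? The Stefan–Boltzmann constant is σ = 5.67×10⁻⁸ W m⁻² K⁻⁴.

Absorbed flux αS = emitted flux εσT⁴ (one radiating face); with α = ε, T = (S/σ)^(1/4).
T = (848 / 5.67×10⁻⁸)^(1/4) = (1.50×10^10)^(1/4).
T = 350 K.

T ≈ 350 K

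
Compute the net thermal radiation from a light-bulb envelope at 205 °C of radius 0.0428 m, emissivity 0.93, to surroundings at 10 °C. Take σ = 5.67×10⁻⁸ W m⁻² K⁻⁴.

Q ≈ 55.6 W

A = 4πr² = 4π × (0.0428)² = 0.0230 m².
Convert: 205 °C = 478 K; 10 °C = 283 K.
Q = εσA(T⁴ − T_s⁴). T⁴ − T_s⁴ = (478)⁴ − (283)⁴ = 5.22×10^10 − 6.41×10^9 = 4.58×10^10 K⁴.
Q = 0.93 × 5.67×10⁻⁸ × 0.0230 × 4.58×10^10 = 55.6 W.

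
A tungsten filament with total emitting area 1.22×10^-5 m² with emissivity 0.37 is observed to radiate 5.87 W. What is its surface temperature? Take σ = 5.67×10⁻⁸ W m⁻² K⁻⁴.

From P = εσAT⁴, T = (P / εσA)^(1/4) = (5.87 / (0.37 × 5.67×10⁻⁸ × 1.22×10^-5))^(1/4).
T = (2.29×10^13)^(1/4) = 2190 K.

T ≈ 2190 K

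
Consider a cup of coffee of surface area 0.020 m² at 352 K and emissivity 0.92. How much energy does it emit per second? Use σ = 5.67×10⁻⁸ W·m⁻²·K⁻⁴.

Stefan–Boltzmann: P = εσAT⁴ = 0.92 × 5.67×10⁻⁸ × 0.0200 × (352)⁴ = 0.92 × 5.67×10⁻⁸ × 0.0200 × 1.54×10^10.
P = 16.0 W.

P ≈ 16.0 W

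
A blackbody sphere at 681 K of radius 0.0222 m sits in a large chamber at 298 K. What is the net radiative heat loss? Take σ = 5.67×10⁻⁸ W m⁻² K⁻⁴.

A = 4πr² = 4π × (0.0222)² = 6.19×10^-3 m².
Q = σA(T⁴ − T_s⁴). T⁴ − T_s⁴ = (681)⁴ − (298)⁴ = 2.15×10^11 − 7.89×10^9 = 2.07×10^11 K⁴.
Q = 5.67×10⁻⁸ × 6.19×10^-3 × 2.07×10^11 = 72.8 W.

Q ≈ 72.8 W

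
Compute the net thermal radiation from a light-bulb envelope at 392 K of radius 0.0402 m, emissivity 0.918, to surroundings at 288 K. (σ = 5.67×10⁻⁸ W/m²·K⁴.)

Q ≈ 17.7 W

A = 4πr² = 4π × (0.0402)² = 0.0203 m².
Q = εσA(T⁴ − T_s⁴). T⁴ − T_s⁴ = (392)⁴ − (288)⁴ = 2.36×10^10 − 6.88×10^9 = 1.67×10^10 K⁴.
Q = 0.918 × 5.67×10⁻⁸ × 0.0203 × 1.67×10^10 = 17.7 W.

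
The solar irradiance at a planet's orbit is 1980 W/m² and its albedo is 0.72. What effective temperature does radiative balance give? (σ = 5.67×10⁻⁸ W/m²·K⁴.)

Power absorbed = (1−a)S·πR²; power emitted = 4πR²σT⁴. Equating and cancelling πR²:
T = ((1−a)S / 4σ)^(1/4) = (554 / (4 × 5.67×10⁻⁸))^(1/4) = (2.44×10^9)^(1/4).
T = 222 K.

T ≈ 222 K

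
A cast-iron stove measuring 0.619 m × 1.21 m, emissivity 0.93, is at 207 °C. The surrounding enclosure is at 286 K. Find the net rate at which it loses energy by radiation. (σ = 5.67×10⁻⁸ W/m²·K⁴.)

A = 0.619 × 1.21 = 0.749 m².
Convert: 207 °C = 480 K.
Q = εσA(T⁴ − T_s⁴). T⁴ − T_s⁴ = (480)⁴ − (286)⁴ = 5.31×10^10 − 6.69×10^9 = 4.64×10^10 K⁴.
Q = 0.93 × 5.67×10⁻⁸ × 0.749 × 4.64×10^10 = 1830 W.

Q ≈ 1830 W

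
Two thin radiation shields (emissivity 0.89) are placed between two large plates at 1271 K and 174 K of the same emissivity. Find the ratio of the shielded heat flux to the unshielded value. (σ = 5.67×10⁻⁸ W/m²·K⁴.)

With N identical shields there are N+1 = 3 gaps in series, each with the same radiative resistance, so the flux falls to 1/(N+1) of its unshielded value.

ratio ≈ 0.333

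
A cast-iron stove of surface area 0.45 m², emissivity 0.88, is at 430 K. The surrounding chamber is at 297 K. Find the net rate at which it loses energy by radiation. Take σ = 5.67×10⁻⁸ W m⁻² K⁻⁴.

Q ≈ 593 W

Q = εσA(T⁴ − T_s⁴). T⁴ − T_s⁴ = (430)⁴ − (297)⁴ = 3.42×10^10 − 7.78×10^9 = 2.64×10^10 K⁴.
Q = 0.88 × 5.67×10⁻⁸ × 0.450 × 2.64×10^10 = 593 W.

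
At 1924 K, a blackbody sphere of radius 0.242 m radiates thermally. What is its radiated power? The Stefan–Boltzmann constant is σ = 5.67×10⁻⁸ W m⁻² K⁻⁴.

A = 4πr² = 4π × (0.242)² = 0.736 m².
P = σAT⁴ = 5.67×10⁻⁸ × 0.736 × (1924)⁴ = 5.67×10⁻⁸ × 0.736 × 1.37×10^13.
P = 5.72×10^5 W.

P ≈ 5.72×10^5 W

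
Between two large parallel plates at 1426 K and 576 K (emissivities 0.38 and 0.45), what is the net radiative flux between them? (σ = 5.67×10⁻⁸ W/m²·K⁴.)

For two large parallel gray plates, q = σ(T₁⁴ − T₂⁴) / (1/ε₁ + 1/ε₂ − 1).
1/ε₁ + 1/ε₂ − 1 = 1/0.38 + 1/0.45 − 1 = 3.854.
T₁⁴ − T₂⁴ = 4.14×10^12 − 1.10×10^11 = 4.02×10^12 K⁴.
q = 5.67×10⁻⁸ × 4.02×10^12 / 3.854 = 59200 W/m².

q ≈ 59200 W/m²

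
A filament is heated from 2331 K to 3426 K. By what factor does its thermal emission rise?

ratio ≈ 4.67

P ∝ T⁴, so the ratio is (3426/2331)⁴ = (1.470)⁴ = 4.67.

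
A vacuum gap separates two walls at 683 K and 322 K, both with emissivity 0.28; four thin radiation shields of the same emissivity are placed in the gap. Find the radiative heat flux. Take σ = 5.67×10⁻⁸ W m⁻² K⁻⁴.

q ≈ 382 W/m²

Each of the 5 gaps contributes resistance (2/ε − 1) = 2/0.28 − 1 = 6.143; total = 30.71.
q = σ(T₁⁴ − T₂⁴) / 30.71 = 5.67×10⁻⁸ × 2.07×10^11 / 30.71 = 382 W/m².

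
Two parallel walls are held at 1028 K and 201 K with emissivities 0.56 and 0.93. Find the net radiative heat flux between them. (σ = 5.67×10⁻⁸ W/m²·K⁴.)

For two large parallel gray plates, q = σ(T₁⁴ − T₂⁴) / (1/ε₁ + 1/ε₂ − 1).
1/ε₁ + 1/ε₂ − 1 = 1/0.56 + 1/0.93 − 1 = 1.861.
T₁⁴ − T₂⁴ = 1.12×10^12 − 1.63×10^9 = 1.12×10^12 K⁴.
q = 5.67×10⁻⁸ × 1.12×10^12 / 1.861 = 34000 W/m².

q ≈ 34000 W/m²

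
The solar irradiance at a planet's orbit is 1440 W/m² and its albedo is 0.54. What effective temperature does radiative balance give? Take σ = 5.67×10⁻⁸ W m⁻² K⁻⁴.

Power absorbed = (1−a)S·πR²; power emitted = 4πR²σT⁴. Equating and cancelling πR²:
T = ((1−a)S / 4σ)^(1/4) = (662 / (4 × 5.67×10⁻⁸))^(1/4) = (2.92×10^9)^(1/4).
T = 232 K.

T ≈ 232 K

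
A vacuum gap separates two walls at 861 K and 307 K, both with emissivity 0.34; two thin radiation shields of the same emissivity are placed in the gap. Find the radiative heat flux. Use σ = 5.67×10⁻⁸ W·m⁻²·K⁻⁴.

Each of the 3 gaps contributes resistance (2/ε − 1) = 2/0.34 − 1 = 4.882; total = 14.65.
q = σ(T₁⁴ − T₂⁴) / 14.65 = 5.67×10⁻⁸ × 5.41×10^11 / 14.65 = 2090 W/m².

q ≈ 2090 W/m²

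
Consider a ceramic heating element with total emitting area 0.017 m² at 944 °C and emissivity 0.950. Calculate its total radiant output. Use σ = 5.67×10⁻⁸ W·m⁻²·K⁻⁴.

944 °C = 1217 K.
Stefan–Boltzmann: P = εσAT⁴ = 0.950 × 5.67×10⁻⁸ × 0.0170 × (1217)⁴ = 0.950 × 5.67×10⁻⁸ × 0.0170 × 2.19×10^12.
P = 2010 W.

P ≈ 2010 W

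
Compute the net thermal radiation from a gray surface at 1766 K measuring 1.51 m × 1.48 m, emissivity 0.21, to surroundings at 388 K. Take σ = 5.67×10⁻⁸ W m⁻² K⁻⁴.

A = 1.51 × 1.48 = 2.23 m².
Q = εσA(T⁴ − T_s⁴). T⁴ − T_s⁴ = (1766)⁴ − (388)⁴ = 9.73×10^12 − 2.27×10^10 = 9.70×10^12 K⁴.
Q = 0.21 × 5.67×10⁻⁸ × 2.23 × 9.70×10^12 = 2.58×10^5 W.

Q ≈ 2.58×10^5 W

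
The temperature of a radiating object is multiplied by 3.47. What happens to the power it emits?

P ∝ T⁴, so the power scales as (3.47)⁴ = 145.

factor ≈ 145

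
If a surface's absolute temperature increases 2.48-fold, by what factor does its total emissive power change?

P ∝ T⁴, so the power scales as (2.48)⁴ = 37.8.

factor ≈ 37.8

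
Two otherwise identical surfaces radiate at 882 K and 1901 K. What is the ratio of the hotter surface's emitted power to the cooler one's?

ratio ≈ 21.6

P ∝ T⁴, so the ratio is (1901/882)⁴ = (2.155)⁴ = 21.6.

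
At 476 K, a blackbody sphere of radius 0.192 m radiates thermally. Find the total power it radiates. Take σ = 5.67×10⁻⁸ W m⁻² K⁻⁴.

A = 4πr² = 4π × (0.192)² = 0.463 m².
P = σAT⁴ = 5.67×10⁻⁸ × 0.463 × (476)⁴ = 5.67×10⁻⁸ × 0.463 × 5.13×10^10.
P = 1350 W.

P ≈ 1350 W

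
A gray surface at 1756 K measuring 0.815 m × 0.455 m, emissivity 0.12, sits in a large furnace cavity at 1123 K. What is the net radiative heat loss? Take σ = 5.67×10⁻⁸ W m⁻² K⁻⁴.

Q ≈ 20000 W

A = 0.815 × 0.455 = 0.371 m².
Q = εσA(T⁴ − T_s⁴). T⁴ − T_s⁴ = (1756)⁴ − (1123)⁴ = 9.51×10^12 − 1.59×10^12 = 7.92×10^12 K⁴.
Q = 0.12 × 5.67×10⁻⁸ × 0.371 × 7.92×10^12 = 20000 W.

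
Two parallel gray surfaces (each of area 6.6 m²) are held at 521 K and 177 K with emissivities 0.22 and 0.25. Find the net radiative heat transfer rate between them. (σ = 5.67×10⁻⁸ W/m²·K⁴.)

Q ≈ 3610 W

For two large parallel gray plates, q = σ(T₁⁴ − T₂⁴) / (1/ε₁ + 1/ε₂ − 1).
1/ε₁ + 1/ε₂ − 1 = 1/0.22 + 1/0.25 − 1 = 7.545.
T₁⁴ − T₂⁴ = 7.37×10^10 − 9.82×10^8 = 7.27×10^10 K⁴.
q = 5.67×10⁻⁸ × 7.27×10^10 / 7.545 = 546 W/m².
Q = q·A = 546 × 6.6 = 3610 W.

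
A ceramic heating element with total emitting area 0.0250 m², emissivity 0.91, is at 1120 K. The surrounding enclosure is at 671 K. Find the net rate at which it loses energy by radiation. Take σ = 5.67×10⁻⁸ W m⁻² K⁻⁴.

Q = εσA(T⁴ − T_s⁴). T⁴ − T_s⁴ = (1120)⁴ − (671)⁴ = 1.57×10^12 − 2.03×10^11 = 1.37×10^12 K⁴.
Q = 0.91 × 5.67×10⁻⁸ × 0.0250 × 1.37×10^12 = 1770 W.

Q ≈ 1770 W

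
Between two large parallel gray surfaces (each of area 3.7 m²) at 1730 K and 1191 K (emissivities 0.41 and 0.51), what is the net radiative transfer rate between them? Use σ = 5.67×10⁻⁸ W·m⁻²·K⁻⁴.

For two large parallel gray plates, q = σ(T₁⁴ − T₂⁴) / (1/ε₁ + 1/ε₂ − 1).
1/ε₁ + 1/ε₂ − 1 = 1/0.41 + 1/0.51 − 1 = 3.400.
T₁⁴ − T₂⁴ = 8.96×10^12 − 2.01×10^12 = 6.95×10^12 K⁴.
q = 5.67×10⁻⁸ × 6.95×10^12 / 3.400 = 1.16×10^5 W/m².
Q = q·A = 1.16×10^5 × 3.7 = 4.29×10^5 W.

Q ≈ 4.29×10^5 W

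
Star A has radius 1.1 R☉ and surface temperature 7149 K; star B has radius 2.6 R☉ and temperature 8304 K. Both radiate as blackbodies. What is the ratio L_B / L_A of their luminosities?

L_B/L_A ≈ 10.2

L = 4πR²σT⁴ ∝ R²T⁴, so L_B/L_A = (2.6/1.1)² × (8304/7149)⁴ = 5.59 × 1.82 = 10.2.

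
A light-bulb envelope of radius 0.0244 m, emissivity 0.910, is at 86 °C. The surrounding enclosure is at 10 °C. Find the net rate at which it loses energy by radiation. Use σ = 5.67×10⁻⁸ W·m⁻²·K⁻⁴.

Q ≈ 3.94 W

A = 4πr² = 4π × (0.0244)² = 7.48×10^-3 m².
Convert: 86 °C = 359 K; 10 °C = 283 K.
Q = εσA(T⁴ − T_s⁴). T⁴ − T_s⁴ = (359)⁴ − (283)⁴ = 1.66×10^10 − 6.41×10^9 = 1.02×10^10 K⁴.
Q = 0.910 × 5.67×10⁻⁸ × 7.48×10^-3 × 1.02×10^10 = 3.94 W.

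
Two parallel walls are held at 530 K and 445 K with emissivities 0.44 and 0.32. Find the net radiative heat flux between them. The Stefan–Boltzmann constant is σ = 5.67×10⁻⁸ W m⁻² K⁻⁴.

For two large parallel gray plates, q = σ(T₁⁴ − T₂⁴) / (1/ε₁ + 1/ε₂ − 1).
1/ε₁ + 1/ε₂ − 1 = 1/0.44 + 1/0.32 − 1 = 4.398.
T₁⁴ − T₂⁴ = 7.89×10^10 − 3.92×10^10 = 3.97×10^10 K⁴.
q = 5.67×10⁻⁸ × 3.97×10^10 / 4.398 = 512 W/m².

q ≈ 512 W/m²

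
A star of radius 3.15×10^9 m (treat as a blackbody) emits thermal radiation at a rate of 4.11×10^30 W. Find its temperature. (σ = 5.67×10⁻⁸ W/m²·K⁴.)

T ≈ 27600 K

A = 4πr² = 4π × (3.15×10^9)² = 1.25×10^20 m².
From P = σAT⁴, T = (P / σA)^(1/4) = (4.11×10^30 / (5.67×10⁻⁸ × 1.25×10^20))^(1/4).
T = (5.81×10^17)^(1/4) = 27600 K.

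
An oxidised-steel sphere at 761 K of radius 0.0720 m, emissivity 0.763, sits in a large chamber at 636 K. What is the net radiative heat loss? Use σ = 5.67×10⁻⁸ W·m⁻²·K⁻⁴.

Q ≈ 484 W

A = 4πr² = 4π × (0.0720)² = 0.0651 m².
Q = εσA(T⁴ − T_s⁴). T⁴ − T_s⁴ = (761)⁴ − (636)⁴ = 3.35×10^11 − 1.64×10^11 = 1.72×10^11 K⁴.
Q = 0.763 × 5.67×10⁻⁸ × 0.0651 × 1.72×10^11 = 484 W.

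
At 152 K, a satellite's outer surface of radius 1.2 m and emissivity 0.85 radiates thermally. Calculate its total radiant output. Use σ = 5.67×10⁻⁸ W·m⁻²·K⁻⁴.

P ≈ 466 W

A = 4πr² = 4π × (1.2)² = 18.1 m².
Stefan–Boltzmann: P = εσAT⁴ = 0.85 × 5.67×10⁻⁸ × 18.1 × (152)⁴ = 0.85 × 5.67×10⁻⁸ × 18.1 × 5.34×10^8.
P = 466 W.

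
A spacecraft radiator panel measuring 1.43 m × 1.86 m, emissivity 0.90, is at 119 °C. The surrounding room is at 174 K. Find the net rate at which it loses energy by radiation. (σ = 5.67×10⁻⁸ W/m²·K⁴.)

A = 1.43 × 1.86 = 2.66 m².
Convert: 119 °C = 392 K.
Q = εσA(T⁴ − T_s⁴). T⁴ − T_s⁴ = (392)⁴ − (174)⁴ = 2.36×10^10 − 9.17×10^8 = 2.27×10^10 K⁴.
Q = 0.90 × 5.67×10⁻⁸ × 2.66 × 2.27×10^10 = 3080 W.

Q ≈ 3080 W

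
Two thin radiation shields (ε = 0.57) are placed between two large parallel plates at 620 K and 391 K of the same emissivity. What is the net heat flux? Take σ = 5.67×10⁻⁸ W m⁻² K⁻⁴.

q ≈ 937 W/m²

Each of the 3 gaps contributes resistance (2/ε − 1) = 2/0.57 − 1 = 2.509; total = 7.526.
q = σ(T₁⁴ − T₂⁴) / 7.526 = 5.67×10⁻⁸ × 1.24×10^11 / 7.526 = 937 W/m².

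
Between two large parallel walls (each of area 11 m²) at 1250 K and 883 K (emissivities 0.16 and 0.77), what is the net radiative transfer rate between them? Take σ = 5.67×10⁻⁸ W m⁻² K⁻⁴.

Q ≈ 1.75×10^5 W

For two large parallel gray plates, q = σ(T₁⁴ − T₂⁴) / (1/ε₁ + 1/ε₂ − 1).
1/ε₁ + 1/ε₂ − 1 = 1/0.16 + 1/0.77 − 1 = 6.549.
T₁⁴ − T₂⁴ = 2.44×10^12 − 6.08×10^11 = 1.83×10^12 K⁴.
q = 5.67×10⁻⁸ × 1.83×10^12 / 6.549 = 15900 W/m².
Q = q·A = 15900 × 11 = 1.75×10^5 W.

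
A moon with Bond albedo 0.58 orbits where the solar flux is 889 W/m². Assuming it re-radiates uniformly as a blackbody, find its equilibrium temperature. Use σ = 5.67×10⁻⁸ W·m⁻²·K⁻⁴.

T ≈ 201 K

Power absorbed = (1−a)S·πR²; power emitted = 4πR²σT⁴. Equating and cancelling πR²:
T = ((1−a)S / 4σ)^(1/4) = (373 / (4 × 5.67×10⁻⁸))^(1/4) = (1.65×10^9)^(1/4).
T = 201 K.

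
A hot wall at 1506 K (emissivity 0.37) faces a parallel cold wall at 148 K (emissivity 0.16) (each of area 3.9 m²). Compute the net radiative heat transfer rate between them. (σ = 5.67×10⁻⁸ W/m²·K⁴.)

Q ≈ 1.43×10^5 W

For two large parallel gray plates, q = σ(T₁⁴ − T₂⁴) / (1/ε₁ + 1/ε₂ − 1).
1/ε₁ + 1/ε₂ − 1 = 1/0.37 + 1/0.16 − 1 = 7.953.
T₁⁴ − T₂⁴ = 5.14×10^12 − 4.80×10^8 = 5.14×10^12 K⁴.
q = 5.67×10⁻⁸ × 5.14×10^12 / 7.953 = 36700 W/m².
Q = q·A = 36700 × 3.9 = 1.43×10^5 W.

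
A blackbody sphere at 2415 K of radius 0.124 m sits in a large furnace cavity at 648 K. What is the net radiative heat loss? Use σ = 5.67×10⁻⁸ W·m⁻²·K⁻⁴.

A = 4πr² = 4π × (0.124)² = 0.193 m².
Q = σA(T⁴ − T_s⁴). T⁴ − T_s⁴ = (2415)⁴ − (648)⁴ = 3.40×10^13 − 1.76×10^11 = 3.38×10^13 K⁴.
Q = 5.67×10⁻⁸ × 0.193 × 3.38×10^13 = 3.71×10^5 W.

Q ≈ 3.71×10^5 W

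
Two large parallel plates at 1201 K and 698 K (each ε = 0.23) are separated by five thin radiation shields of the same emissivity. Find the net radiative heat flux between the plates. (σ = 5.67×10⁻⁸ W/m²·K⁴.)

Each of the 6 gaps contributes resistance (2/ε − 1) = 2/0.23 − 1 = 7.696; total = 46.17.
q = σ(T₁⁴ − T₂⁴) / 46.17 = 5.67×10⁻⁸ × 1.84×10^12 / 46.17 = 2260 W/m².

q ≈ 2260 W/m²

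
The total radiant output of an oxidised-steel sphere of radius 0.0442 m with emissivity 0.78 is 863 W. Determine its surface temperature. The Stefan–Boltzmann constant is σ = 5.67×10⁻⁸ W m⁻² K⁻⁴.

A = 4πr² = 4π × (0.0442)² = 0.0246 m².
From P = εσAT⁴, T = (P / εσA)^(1/4) = (863 / (0.78 × 5.67×10⁻⁸ × 0.0246))^(1/4).
T = (7.95×10^11)^(1/4) = 944 K.

T ≈ 944 K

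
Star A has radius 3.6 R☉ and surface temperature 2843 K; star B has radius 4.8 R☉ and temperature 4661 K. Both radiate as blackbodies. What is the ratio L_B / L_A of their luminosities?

L = 4πR²σT⁴ ∝ R²T⁴, so L_B/L_A = (4.8/3.6)² × (4661/2843)⁴ = 1.78 × 7.22 = 12.8.

L_B/L_A ≈ 12.8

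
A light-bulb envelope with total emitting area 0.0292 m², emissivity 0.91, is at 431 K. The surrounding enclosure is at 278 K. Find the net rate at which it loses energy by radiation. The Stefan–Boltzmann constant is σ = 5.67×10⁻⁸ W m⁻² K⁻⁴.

Q = εσA(T⁴ − T_s⁴). T⁴ − T_s⁴ = (431)⁴ − (278)⁴ = 3.45×10^10 − 5.97×10^9 = 2.85×10^10 K⁴.
Q = 0.91 × 5.67×10⁻⁸ × 0.0292 × 2.85×10^10 = 43.0 W.

Q ≈ 43.0 W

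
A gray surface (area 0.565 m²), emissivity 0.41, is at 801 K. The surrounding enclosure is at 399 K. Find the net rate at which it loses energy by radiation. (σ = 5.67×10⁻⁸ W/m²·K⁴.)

Q = εσA(T⁴ − T_s⁴). T⁴ − T_s⁴ = (801)⁴ − (399)⁴ = 4.12×10^11 − 2.53×10^10 = 3.86×10^11 K⁴.
Q = 0.41 × 5.67×10⁻⁸ × 0.565 × 3.86×10^11 = 5070 W.

Q ≈ 5070 W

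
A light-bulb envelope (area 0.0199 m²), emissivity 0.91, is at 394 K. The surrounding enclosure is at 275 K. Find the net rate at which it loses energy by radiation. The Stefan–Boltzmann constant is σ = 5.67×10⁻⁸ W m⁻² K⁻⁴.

Q = εσA(T⁴ − T_s⁴). T⁴ − T_s⁴ = (394)⁴ − (275)⁴ = 2.41×10^10 − 5.72×10^9 = 1.84×10^10 K⁴.
Q = 0.91 × 5.67×10⁻⁸ × 0.0199 × 1.84×10^10 = 18.9 W.

Q ≈ 18.9 W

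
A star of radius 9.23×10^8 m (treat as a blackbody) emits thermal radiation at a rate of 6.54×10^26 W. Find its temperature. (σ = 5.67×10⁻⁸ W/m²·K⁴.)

T ≈ 5730 K

A = 4πr² = 4π × (9.23×10^8)² = 1.07×10^19 m².
From P = σAT⁴, T = (P / σA)^(1/4) = (6.54×10^26 / (5.67×10⁻⁸ × 1.07×10^19))^(1/4).
T = (1.08×10^15)^(1/4) = 5730 K.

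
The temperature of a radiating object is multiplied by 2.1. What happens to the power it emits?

P ∝ T⁴, so the power scales as (2.1)⁴ = 19.4.

factor ≈ 19.4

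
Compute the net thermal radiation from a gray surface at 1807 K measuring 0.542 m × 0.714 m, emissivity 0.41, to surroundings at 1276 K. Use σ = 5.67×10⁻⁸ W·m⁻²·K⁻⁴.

Q ≈ 72100 W

A = 0.542 × 0.714 = 0.387 m².
Q = εσA(T⁴ − T_s⁴). T⁴ − T_s⁴ = (1807)⁴ − (1276)⁴ = 1.07×10^13 − 2.65×10^12 = 8.01×10^12 K⁴.
Q = 0.41 × 5.67×10⁻⁸ × 0.387 × 8.01×10^12 = 72100 W.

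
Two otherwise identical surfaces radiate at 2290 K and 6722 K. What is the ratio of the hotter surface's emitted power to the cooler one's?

ratio ≈ 74.2

P ∝ T⁴, so the ratio is (6722/2290)⁴ = (2.935)⁴ = 74.2.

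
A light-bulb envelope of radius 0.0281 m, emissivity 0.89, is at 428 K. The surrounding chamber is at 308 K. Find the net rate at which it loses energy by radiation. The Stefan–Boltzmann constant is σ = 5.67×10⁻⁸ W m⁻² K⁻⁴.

Q ≈ 12.3 W

A = 4πr² = 4π × (0.0281)² = 9.92×10^-3 m².
Q = εσA(T⁴ − T_s⁴). T⁴ − T_s⁴ = (428)⁴ − (308)⁴ = 3.36×10^10 − 9.00×10^9 = 2.46×10^10 K⁴.
Q = 0.89 × 5.67×10⁻⁸ × 9.92×10^-3 × 2.46×10^10 = 12.3 W.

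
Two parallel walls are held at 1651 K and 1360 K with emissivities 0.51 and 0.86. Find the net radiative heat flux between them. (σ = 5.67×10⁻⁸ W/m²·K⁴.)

q ≈ 1.07×10^5 W/m²

For two large parallel gray plates, q = σ(T₁⁴ − T₂⁴) / (1/ε₁ + 1/ε₂ − 1).
1/ε₁ + 1/ε₂ − 1 = 1/0.51 + 1/0.86 − 1 = 2.124.
T₁⁴ − T₂⁴ = 7.43×10^12 − 3.42×10^12 = 4.01×10^12 K⁴.
q = 5.67×10⁻⁸ × 4.01×10^12 / 2.124 = 1.07×10^5 W/m².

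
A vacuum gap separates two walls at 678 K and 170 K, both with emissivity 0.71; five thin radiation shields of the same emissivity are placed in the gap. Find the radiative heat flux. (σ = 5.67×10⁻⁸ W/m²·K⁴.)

Each of the 6 gaps contributes resistance (2/ε − 1) = 2/0.71 − 1 = 1.817; total = 10.90.
q = σ(T₁⁴ − T₂⁴) / 10.90 = 5.67×10⁻⁸ × 2.10×10^11 / 10.90 = 1090 W/m².

q ≈ 1090 W/m²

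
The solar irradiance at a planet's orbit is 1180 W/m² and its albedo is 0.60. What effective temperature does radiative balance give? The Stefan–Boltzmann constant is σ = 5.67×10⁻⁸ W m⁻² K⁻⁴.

T ≈ 214 K

Power absorbed = (1−a)S·πR²; power emitted = 4πR²σT⁴. Equating and cancelling πR²:
T = ((1−a)S / 4σ)^(1/4) = (472 / (4 × 5.67×10⁻⁸))^(1/4) = (2.08×10^9)^(1/4).
T = 214 K.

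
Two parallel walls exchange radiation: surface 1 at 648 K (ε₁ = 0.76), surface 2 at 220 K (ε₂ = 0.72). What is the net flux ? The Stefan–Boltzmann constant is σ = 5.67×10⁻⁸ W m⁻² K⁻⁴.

For two large parallel gray plates, q = σ(T₁⁴ − T₂⁴) / (1/ε₁ + 1/ε₂ − 1).
1/ε₁ + 1/ε₂ − 1 = 1/0.76 + 1/0.72 − 1 = 1.705.
T₁⁴ − T₂⁴ = 1.76×10^11 − 2.34×10^9 = 1.74×10^11 K⁴.
q = 5.67×10⁻⁸ × 1.74×10^11 / 1.705 = 5790 W/m².

q ≈ 5790 W/m²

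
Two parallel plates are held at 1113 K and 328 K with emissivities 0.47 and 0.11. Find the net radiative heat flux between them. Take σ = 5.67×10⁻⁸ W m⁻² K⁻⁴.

q ≈ 8450 W/m²

For two large parallel gray plates, q = σ(T₁⁴ − T₂⁴) / (1/ε₁ + 1/ε₂ − 1).
1/ε₁ + 1/ε₂ − 1 = 1/0.47 + 1/0.11 − 1 = 10.22.
T₁⁴ − T₂⁴ = 1.53×10^12 − 1.16×10^10 = 1.52×10^12 K⁴.
q = 5.67×10⁻⁸ × 1.52×10^12 / 10.22 = 8450 W/m².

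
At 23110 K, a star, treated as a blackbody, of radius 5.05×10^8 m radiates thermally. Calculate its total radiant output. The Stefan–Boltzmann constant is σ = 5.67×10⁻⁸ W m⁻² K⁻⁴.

P ≈ 5.18×10^28 W

A = 4πr² = 4π × (5.05×10^8)² = 3.20×10^18 m².
P = σAT⁴ = 5.67×10⁻⁸ × 3.20×10^18 × (23110)⁴ = 5.67×10⁻⁸ × 3.20×10^18 × 2.85×10^17.
P = 5.18×10^28 W.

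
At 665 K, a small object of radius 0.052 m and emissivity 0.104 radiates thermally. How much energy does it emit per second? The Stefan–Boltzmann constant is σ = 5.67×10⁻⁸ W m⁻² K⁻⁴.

P ≈ 39.2 W

A = 4πr² = 4π × (0.052)² = 0.0340 m².
Stefan–Boltzmann: P = εσAT⁴ = 0.104 × 5.67×10⁻⁸ × 0.0340 × (665)⁴ = 0.104 × 5.67×10⁻⁸ × 0.0340 × 1.96×10^11.
P = 39.2 W.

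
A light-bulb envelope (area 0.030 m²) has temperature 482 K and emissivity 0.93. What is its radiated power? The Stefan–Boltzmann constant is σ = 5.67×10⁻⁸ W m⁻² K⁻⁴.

P ≈ 85.4 W

P = εσAT⁴ = 0.93 × 5.67×10⁻⁸ × 0.0300 × (482)⁴ = 0.93 × 5.67×10⁻⁸ × 0.0300 × 5.40×10^10.
P = 85.4 W.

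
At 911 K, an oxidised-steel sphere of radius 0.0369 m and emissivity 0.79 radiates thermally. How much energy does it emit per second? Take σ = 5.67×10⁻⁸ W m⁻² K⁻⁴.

A = 4πr² = 4π × (0.0369)² = 0.0171 m².
P = εσAT⁴ = 0.79 × 5.67×10⁻⁸ × 0.0171 × (911)⁴ = 0.79 × 5.67×10⁻⁸ × 0.0171 × 6.89×10^11.
P = 528 W.

P ≈ 528 W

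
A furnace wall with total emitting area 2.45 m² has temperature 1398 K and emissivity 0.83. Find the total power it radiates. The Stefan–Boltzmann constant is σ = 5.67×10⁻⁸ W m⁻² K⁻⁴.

Stefan–Boltzmann: P = εσAT⁴ = 0.83 × 5.67×10⁻⁸ × 2.45 × (1398)⁴ = 0.83 × 5.67×10⁻⁸ × 2.45 × 3.82×10^12.
P = 4.40×10^5 W.

P ≈ 4.40×10^5 W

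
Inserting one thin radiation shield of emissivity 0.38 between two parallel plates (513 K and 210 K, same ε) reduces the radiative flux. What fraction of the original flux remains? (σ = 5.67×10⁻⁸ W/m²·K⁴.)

ratio ≈ 0.500

With N identical shields there are N+1 = 2 gaps in series, each with the same radiative resistance, so the flux falls to 1/(N+1) of its unshielded value.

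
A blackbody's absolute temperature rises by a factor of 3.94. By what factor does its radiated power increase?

P ∝ T⁴, so the power scales as (3.94)⁴ = 241.

factor ≈ 241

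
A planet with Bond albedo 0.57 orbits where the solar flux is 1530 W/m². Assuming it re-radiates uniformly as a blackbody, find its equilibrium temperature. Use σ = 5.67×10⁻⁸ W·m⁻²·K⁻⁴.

T ≈ 232 K

Power absorbed = (1−a)S·πR²; power emitted = 4πR²σT⁴. Equating and cancelling πR²:
T = ((1−a)S / 4σ)^(1/4) = (658 / (4 × 5.67×10⁻⁸))^(1/4) = (2.90×10^9)^(1/4).
T = 232 K.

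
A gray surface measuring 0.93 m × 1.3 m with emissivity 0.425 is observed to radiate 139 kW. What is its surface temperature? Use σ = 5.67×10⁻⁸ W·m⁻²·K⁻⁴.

A = 0.93 × 1.3 = 1.21 m².
From P = εσAT⁴, T = (P / εσA)^(1/4) = (1.39×10^5 / (0.425 × 5.67×10⁻⁸ × 1.21))^(1/4).
T = (4.77×10^12)^(1/4) = 1480 K.

T ≈ 1480 K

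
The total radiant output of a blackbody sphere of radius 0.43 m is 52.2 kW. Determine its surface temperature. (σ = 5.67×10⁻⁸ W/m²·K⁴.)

A = 4πr² = 4π × (0.43)² = 2.32 m².
From P = σAT⁴, T = (P / σA)^(1/4) = (52200 / (5.67×10⁻⁸ × 2.32))^(1/4).
T = (3.96×10^11)^(1/4) = 793 K.

T ≈ 793 K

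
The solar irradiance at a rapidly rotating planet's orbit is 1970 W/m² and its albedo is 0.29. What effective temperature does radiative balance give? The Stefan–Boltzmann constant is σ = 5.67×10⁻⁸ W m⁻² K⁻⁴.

Power absorbed = (1−a)S·πR²; power emitted = 4πR²σT⁴. Equating and cancelling πR²:
T = ((1−a)S / 4σ)^(1/4) = (1400 / (4 × 5.67×10⁻⁸))^(1/4) = (6.17×10^9)^(1/4).
T = 280 K.

T ≈ 280 K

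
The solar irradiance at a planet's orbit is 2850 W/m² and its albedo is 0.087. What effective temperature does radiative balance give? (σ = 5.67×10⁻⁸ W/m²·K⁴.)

Power absorbed = (1−a)S·πR²; power emitted = 4πR²σT⁴. Equating and cancelling πR²:
T = ((1−a)S / 4σ)^(1/4) = (2600 / (4 × 5.67×10⁻⁸))^(1/4) = (1.15×10^10)^(1/4).
T = 327 K.

T ≈ 327 K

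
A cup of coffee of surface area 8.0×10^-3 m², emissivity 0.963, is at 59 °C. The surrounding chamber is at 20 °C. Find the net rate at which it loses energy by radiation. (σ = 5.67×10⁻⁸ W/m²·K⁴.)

Convert: 59 °C = 332 K; 20 °C = 293 K.
Q = εσA(T⁴ − T_s⁴). T⁴ − T_s⁴ = (332)⁴ − (293)⁴ = 1.21×10^10 − 7.37×10^9 = 4.78×10^9 K⁴.
Q = 0.963 × 5.67×10⁻⁸ × 8.00×10^-3 × 4.78×10^9 = 2.09 W.

Q ≈ 2.09 W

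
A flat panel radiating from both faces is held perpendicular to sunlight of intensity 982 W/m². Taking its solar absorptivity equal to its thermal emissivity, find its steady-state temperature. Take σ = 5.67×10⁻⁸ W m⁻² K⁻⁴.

Absorbed flux αS = emitted flux 2εσT⁴ per unit area; with α = ε this gives T = (S/2σ)^(1/4).
T = (982 / (2 × 5.67×10⁻⁸))^(1/4) = (8.66×10^9)^(1/4).
T = 305 K.

T ≈ 305 K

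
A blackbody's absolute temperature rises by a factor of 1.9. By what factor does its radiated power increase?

factor ≈ 13.0

P ∝ T⁴, so the power scales as (1.9)⁴ = 13.0.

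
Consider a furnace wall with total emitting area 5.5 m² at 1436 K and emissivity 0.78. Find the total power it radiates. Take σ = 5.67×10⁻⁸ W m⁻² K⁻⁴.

P = εσAT⁴ = 0.78 × 5.67×10⁻⁸ × 5.50 × (1436)⁴ = 0.78 × 5.67×10⁻⁸ × 5.50 × 4.25×10^12.
P = 1.03×10^6 W.

P ≈ 1.03×10^6 W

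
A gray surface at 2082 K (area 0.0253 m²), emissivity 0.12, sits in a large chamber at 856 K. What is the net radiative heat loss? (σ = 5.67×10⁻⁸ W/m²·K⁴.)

Q ≈ 3140 W

Q = εσA(T⁴ − T_s⁴). T⁴ − T_s⁴ = (2082)⁴ − (856)⁴ = 1.88×10^13 − 5.37×10^11 = 1.83×10^13 K⁴.
Q = 0.12 × 5.67×10⁻⁸ × 0.0253 × 1.83×10^13 = 3140 W.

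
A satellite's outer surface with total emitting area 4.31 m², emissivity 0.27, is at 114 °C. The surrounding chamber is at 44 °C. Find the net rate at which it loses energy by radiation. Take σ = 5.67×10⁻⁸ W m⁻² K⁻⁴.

Q ≈ 814 W

Convert: 114 °C = 387 K; 44 °C = 317 K.
Q = εσA(T⁴ − T_s⁴). T⁴ − T_s⁴ = (387)⁴ − (317)⁴ = 2.24×10^10 − 1.01×10^10 = 1.23×10^10 K⁴.
Q = 0.27 × 5.67×10⁻⁸ × 4.31 × 1.23×10^10 = 814 W.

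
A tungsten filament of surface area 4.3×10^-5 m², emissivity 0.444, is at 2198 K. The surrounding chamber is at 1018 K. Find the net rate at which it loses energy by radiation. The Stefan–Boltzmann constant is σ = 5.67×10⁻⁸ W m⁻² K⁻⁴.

Q = εσA(T⁴ − T_s⁴). T⁴ − T_s⁴ = (2198)⁴ − (1018)⁴ = 2.33×10^13 − 1.07×10^12 = 2.23×10^13 K⁴.
Q = 0.444 × 5.67×10⁻⁸ × 4.30×10^-5 × 2.23×10^13 = 24.1 W.

Q ≈ 24.1 W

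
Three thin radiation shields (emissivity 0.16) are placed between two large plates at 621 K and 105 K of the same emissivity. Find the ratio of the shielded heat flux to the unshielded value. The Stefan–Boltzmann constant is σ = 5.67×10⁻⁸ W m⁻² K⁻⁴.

With N identical shields there are N+1 = 4 gaps in series, each with the same radiative resistance, so the flux falls to 1/(N+1) of its unshielded value.

ratio ≈ 0.250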